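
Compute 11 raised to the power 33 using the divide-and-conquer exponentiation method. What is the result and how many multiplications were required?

Computing 11^33 by squaring (build up from 11^1; each line after the first costs one multiplication):

11^1 = 11
11^2 = (11^1)^2 = 11^2 = 121
11^4 = (11^2)^2 = 121^2 = 14641
11^8 = (11^4)^2 = 14641^2 = 214358881
11^16 = (11^8)^2 = 214358881^2 = 45949729863572161
11^32 = (11^16)^2 = 45949729863572161^2 = 2111377674535255285545615254209921
11^33 = 11 * 11^32 = 11 * 2111377674535255285545615254209921 = 23225154419887808141001767796309131

Result: 23225154419887808141001767796309131
Multiplications needed: 6 (6 lines after 11^1)

11^33 = 23225154419887808141001767796309131. Using exponentiation by squaring, this requires 6 multiplications. The key idea: if the exponent is even, square the half-power; if odd, multiply by the base once.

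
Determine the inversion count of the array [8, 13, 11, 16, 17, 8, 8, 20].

Finding inversions in [8, 13, 11, 16, 17, 8, 8, 20]:

(1, 2): arr[1]=13 > arr[2]=11
(1, 5): arr[1]=13 > arr[5]=8
(1, 6): arr[1]=13 > arr[6]=8
(2, 5): arr[2]=11 > arr[5]=8
(2, 6): arr[2]=11 > arr[6]=8
(3, 5): arr[3]=16 > arr[5]=8
(3, 6): arr[3]=16 > arr[6]=8
(4, 5): arr[4]=17 > arr[5]=8
(4, 6): arr[4]=17 > arr[6]=8

Total inversions: 9

The array has 9 inversion(s): (1,2), (1,5), (1,6), (2,5), (2,6), (3,5), (3,6), (4,5), (4,6). Each pair (i,j) satisfies i < j and arr[i] > arr[j].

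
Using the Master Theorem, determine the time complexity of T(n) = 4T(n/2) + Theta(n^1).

Master Theorem for T(n) = 4T(n/2) + O(n^1):

a = 4, b = 2, c = 1
log_b(a) = log_2(4) = 2.0000

Case 1: c = 1 < log_2(4) = 2.0000
T(n) = O(n^(log_2 4)) = O(n^2)

For T(n) = 4T(n/2) + O(n^1): log_2(4) = 2.0000. This is Case 1 of the Master Theorem (c < log_b(a), work dominated by leaves), giving O(n^2).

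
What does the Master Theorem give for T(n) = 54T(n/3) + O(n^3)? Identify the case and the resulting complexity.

Master Theorem for T(n) = 54T(n/3) + O(n^3):

a = 54, b = 3, c = 3
log_b(a) = log_3(54) = 3.6309

Case 1: c = 3 < log_3(54) = 3.6309
T(n) = O(n^(log_3 54))

For T(n) = 54T(n/3) + O(n^3): log_3(54) = 3.6309. This is Case 1 of the Master Theorem (c < log_b(a), work dominated by leaves), giving O(n^(log_3 54)).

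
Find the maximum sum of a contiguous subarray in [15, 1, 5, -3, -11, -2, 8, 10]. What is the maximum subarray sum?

Using Kadane's algorithm on [15, 1, 5, -3, -11, -2, 8, 10]:

Scanning through the array:
Position 1 (value 1): max_ending_here = 16, max_so_far = 16
Position 2 (value 5): max_ending_here = 21, max_so_far = 21
Position 3 (value -3): max_ending_here = 18, max_so_far = 21
Position 4 (value -11): max_ending_here = 7, max_so_far = 21
Position 5 (value -2): max_ending_here = 5, max_so_far = 21
Position 6 (value 8): max_ending_here = 13, max_so_far = 21
Position 7 (value 10): max_ending_here = 23, max_so_far = 23

Maximum subarray: [15, 1, 5, -3, -11, -2, 8, 10]
Maximum sum: 23

The maximum subarray is [15, 1, 5, -3, -11, -2, 8, 10] with sum 23. This subarray runs from index 0 to index 7.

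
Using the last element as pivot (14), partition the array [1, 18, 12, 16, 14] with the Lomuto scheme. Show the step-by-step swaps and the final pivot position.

Lomuto partition with pivot = 14:

Initial array: [1, 18, 12, 16, 14]

arr[0]=1 <= 14: swap with position 0, array becomes [1, 18, 12, 16, 14]
arr[1]=18 > 14: no swap
arr[2]=12 <= 14: swap with position 1, array becomes [1, 12, 18, 16, 14]
arr[3]=16 > 14: no swap

Place pivot at position 2: [1, 12, 14, 16, 18]
Pivot position: 2

After partitioning with pivot 14, the array becomes [1, 12, 14, 16, 18]. The pivot is placed at index 2. All elements to the left of the pivot are <= 14, and all elements to the right are > 14.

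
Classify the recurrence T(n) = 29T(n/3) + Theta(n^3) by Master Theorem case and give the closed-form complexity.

Master Theorem for T(n) = 29T(n/3) + O(n^3):

a = 29, b = 3, c = 3
log_b(a) = log_3(29) = 3.0650

Case 1: c = 3 < log_3(29) = 3.0650
T(n) = O(n^(log_3 29))

For T(n) = 29T(n/3) + O(n^3): log_3(29) = 3.0650. This is Case 1 of the Master Theorem (c < log_b(a), work dominated by leaves), giving O(n^(log_3 29)).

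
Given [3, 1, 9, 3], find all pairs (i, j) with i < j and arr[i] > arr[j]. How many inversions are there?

Finding inversions in [3, 1, 9, 3]:

(0, 1): arr[0]=3 > arr[1]=1
(2, 3): arr[2]=9 > arr[3]=3

Total inversions: 2

The array has 2 inversion(s): (0,1), (2,3). Each pair (i,j) satisfies i < j and arr[i] > arr[j].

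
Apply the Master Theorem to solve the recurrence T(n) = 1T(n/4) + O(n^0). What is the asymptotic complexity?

Master Theorem for T(n) = 1T(n/4) + O(n^0):

a = 1, b = 4, c = 0
log_b(a) = log_4(1) = 0.0000

Case 2: c = 0 = log_4(1) = 0.0000
T(n) = O(n^0 log n) = O(log n)

For T(n) = 1T(n/4) + O(n^0): log_4(1) = 0.0000. This is Case 2 of the Master Theorem (c = log_b(a), equal work at all levels), giving O(log n).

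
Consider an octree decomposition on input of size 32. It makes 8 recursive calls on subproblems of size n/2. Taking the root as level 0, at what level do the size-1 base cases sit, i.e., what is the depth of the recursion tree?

For divide and conquer with division factor 2:

Problem sizes at each level:
Level 0: 32
Level 1: 16
Level 2: 8
Level 3: 4
Level 4: 2
Level 5: 1

The root is level 0 and the size-1 base case is level 5 (the tree spans levels 0 through 5, i.e. 6 levels counting the root), so the depth is the number of divisions: log_2(32) = 5

The recursion tree depth is log_2(32) = 5. At each level, the problem size is divided by 2, so it takes 5 divisions to reduce to a base case of size 1. The algorithm makes 8 recursive calls at each level.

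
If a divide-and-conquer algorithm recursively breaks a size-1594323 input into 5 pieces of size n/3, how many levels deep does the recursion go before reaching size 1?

For divide and conquer with division factor 3:

Problem sizes at each level:
Level 0: 1594323
Level 1: 531441
Level 2: 177147
Level 3: 59049
Level 4: 19683
Level 5: 6561
Level 6: 2187
Level 7: 729
Level 8: 243
Level 9: 81
Level 10: 27
Level 11: 9
Level 12: 3
Level 13: 1

The root is level 0 and the size-1 base case is level 13 (the tree spans levels 0 through 13, i.e. 14 levels counting the root), so the depth is the number of divisions: log_3(1594323) = 13

The recursion tree depth is log_3(1594323) = 13. At each level, the problem size is divided by 3, so it takes 13 divisions to reduce to a base case of size 1. The algorithm makes 5 recursive calls at each level.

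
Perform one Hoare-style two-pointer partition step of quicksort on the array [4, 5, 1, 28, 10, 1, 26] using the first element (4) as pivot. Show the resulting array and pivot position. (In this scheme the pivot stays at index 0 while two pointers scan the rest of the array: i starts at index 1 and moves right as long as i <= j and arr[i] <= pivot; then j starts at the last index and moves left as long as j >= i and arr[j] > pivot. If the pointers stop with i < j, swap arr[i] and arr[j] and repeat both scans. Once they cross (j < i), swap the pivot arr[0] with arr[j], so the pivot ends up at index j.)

Hoare-style two-pointer partition with pivot = 4:

Initial array: [4, 5, 1, 28, 10, 1, 26]

Pointers start at i = 1, j = 6.
i stops at index 1 (arr[1]=5 > 4), j stops at index 5 (arr[5]=1 <= 4): swap arr[1] and arr[5], array becomes [4, 1, 1, 28, 10, 5, 26]
i ends at 3, j ends at 2: the pointers have crossed (j < i), so scanning stops.

Swap pivot arr[0] with arr[2] to place pivot at position 2: [1, 1, 4, 28, 10, 5, 26]
Pivot position: 2

After partitioning with pivot 4, the array becomes [1, 1, 4, 28, 10, 5, 26]. The pivot is placed at index 2. All elements to the left of the pivot are <= 4, and all elements to the right are > 4.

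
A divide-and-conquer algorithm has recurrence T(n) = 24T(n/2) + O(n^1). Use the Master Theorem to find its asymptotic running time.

Master Theorem for T(n) = 24T(n/2) + O(n^1):

a = 24, b = 2, c = 1
log_b(a) = log_2(24) = 4.5850

Case 1: c = 1 < log_2(24) = 4.5850
T(n) = O(n^(log_2 24))

For T(n) = 24T(n/2) + O(n^1): log_2(24) = 4.5850. This is Case 1 of the Master Theorem (c < log_b(a), work dominated by leaves), giving O(n^(log_2 24)).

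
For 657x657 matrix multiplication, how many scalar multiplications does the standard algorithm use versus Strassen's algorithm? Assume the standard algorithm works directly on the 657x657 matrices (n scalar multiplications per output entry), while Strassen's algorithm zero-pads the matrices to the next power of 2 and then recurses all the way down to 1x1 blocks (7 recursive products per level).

Matrix multiplication for 657x657 matrices:

Strassen's algorithm requires power-of-2 dimensions. Pad 657x657 to 1024x1024 (next power of 2).

Standard algorithm: 657^3 = 283593393 multiplications
Strassen's algorithm: 7^(log2(1024)) = 7^10 = 282475249 multiplications
Savings: 283593393 - 282475249 = 1118144 multiplications

Standard: 283593393 multiplications (657^3). Strassen: 282475249 multiplications (7^10, after padding to 1024x1024). Strassen reduces 8 recursive multiplications to 7 at each level.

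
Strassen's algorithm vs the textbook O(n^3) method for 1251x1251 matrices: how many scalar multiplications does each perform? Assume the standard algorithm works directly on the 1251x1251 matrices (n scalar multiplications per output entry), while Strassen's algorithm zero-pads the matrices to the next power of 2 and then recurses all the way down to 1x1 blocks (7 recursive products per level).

Matrix multiplication for 1251x1251 matrices:

Strassen's algorithm requires power-of-2 dimensions. Pad 1251x1251 to 2048x2048 (next power of 2).

Standard algorithm: 1251^3 = 1957816251 multiplications
Strassen's algorithm: 7^(log2(2048)) = 7^11 = 1977326743 multiplications
Difference: 1957816251 - 1977326743 = -19510492 (Strassen uses MORE here due to padding overhead — for small or just-over-power-of-2 n, padding can outweigh the per-level savings)

Standard: 1957816251 multiplications (1251^3). Strassen: 1977326743 multiplications (7^11, after padding to 2048x2048). Strassen reduces 8 recursive multiplications to 7 at each level.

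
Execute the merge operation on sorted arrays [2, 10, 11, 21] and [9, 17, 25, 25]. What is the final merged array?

Merging process:

Compare 2 vs 9: take 2 from left. Merged: [2]
Compare 10 vs 9: take 9 from right. Merged: [2, 9]
Compare 10 vs 17: take 10 from left. Merged: [2, 9, 10]
Compare 11 vs 17: take 11 from left. Merged: [2, 9, 10, 11]
Compare 21 vs 17: take 17 from right. Merged: [2, 9, 10, 11, 17]
Compare 21 vs 25: take 21 from left. Merged: [2, 9, 10, 11, 17, 21]
Append remaining from right: [25, 25]. Merged: [2, 9, 10, 11, 17, 21, 25, 25]

Final merged array: [2, 9, 10, 11, 17, 21, 25, 25]
Total comparisons: 6

The merged array is [2, 9, 10, 11, 17, 21, 25, 25], requiring 6 comparisons. The merge step runs in O(n) time where n is the total number of elements.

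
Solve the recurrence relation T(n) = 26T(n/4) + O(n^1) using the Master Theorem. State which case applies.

Master Theorem for T(n) = 26T(n/4) + O(n^1):

a = 26, b = 4, c = 1
log_b(a) = log_4(26) = 2.3502

Case 1: c = 1 < log_4(26) = 2.3502
T(n) = O(n^(log_4 26))

For T(n) = 26T(n/4) + O(n^1): log_4(26) = 2.3502. This is Case 1 of the Master Theorem (c < log_b(a), work dominated by leaves), giving O(n^(log_4 26)).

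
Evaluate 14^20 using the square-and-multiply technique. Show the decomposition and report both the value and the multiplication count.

Computing 14^20 by squaring (build up from 14^1; each line after the first costs one multiplication):

14^1 = 14
14^2 = (14^1)^2 = 14^2 = 196
14^4 = (14^2)^2 = 196^2 = 38416
14^5 = 14 * 14^4 = 14 * 38416 = 537824
14^10 = (14^5)^2 = 537824^2 = 289254654976
14^20 = (14^10)^2 = 289254654976^2 = 83668255425284801560576

Result: 83668255425284801560576
Multiplications needed: 5 (5 lines after 14^1)

14^20 = 83668255425284801560576. Using exponentiation by squaring, this requires 5 multiplications. The key idea: if the exponent is even, square the half-power; if odd, multiply by the base once.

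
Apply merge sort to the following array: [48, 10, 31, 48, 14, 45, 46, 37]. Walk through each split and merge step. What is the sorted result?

Merge sort trace:

Split: [48, 10, 31, 48, 14, 45, 46, 37] -> [48, 10, 31, 48] and [14, 45, 46, 37]
  Split: [48, 10, 31, 48] -> [48, 10] and [31, 48]
    Split: [48, 10] -> [48] and [10]
    Merge: [48] + [10] -> [10, 48]
    Split: [31, 48] -> [31] and [48]
    Merge: [31] + [48] -> [31, 48]
  Merge: [10, 48] + [31, 48] -> [10, 31, 48, 48]
  Split: [14, 45, 46, 37] -> [14, 45] and [46, 37]
    Split: [14, 45] -> [14] and [45]
    Merge: [14] + [45] -> [14, 45]
    Split: [46, 37] -> [46] and [37]
    Merge: [46] + [37] -> [37, 46]
  Merge: [14, 45] + [37, 46] -> [14, 37, 45, 46]
Merge: [10, 31, 48, 48] + [14, 37, 45, 46] -> [10, 14, 31, 37, 45, 46, 48, 48]

Final sorted array: [10, 14, 31, 37, 45, 46, 48, 48]

The merge sort proceeds by recursively splitting the array and merging sorted halves.
After all merges, the sorted array is [10, 14, 31, 37, 45, 46, 48, 48].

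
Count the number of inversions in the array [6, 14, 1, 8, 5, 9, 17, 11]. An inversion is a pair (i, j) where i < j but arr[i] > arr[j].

Finding inversions in [6, 14, 1, 8, 5, 9, 17, 11]:

(0, 2): arr[0]=6 > arr[2]=1
(0, 4): arr[0]=6 > arr[4]=5
(1, 2): arr[1]=14 > arr[2]=1
(1, 3): arr[1]=14 > arr[3]=8
(1, 4): arr[1]=14 > arr[4]=5
(1, 5): arr[1]=14 > arr[5]=9
(1, 7): arr[1]=14 > arr[7]=11
(3, 4): arr[3]=8 > arr[4]=5
(6, 7): arr[6]=17 > arr[7]=11

Total inversions: 9

The array has 9 inversion(s): (0,2), (0,4), (1,2), (1,3), (1,4), (1,5), (1,7), (3,4), (6,7). Each pair (i,j) satisfies i < j and arr[i] > arr[j].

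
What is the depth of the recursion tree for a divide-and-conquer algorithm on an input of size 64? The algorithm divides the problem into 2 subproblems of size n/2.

For divide and conquer with division factor 2:

Problem sizes at each level:
Level 0: 64
Level 1: 32
Level 2: 16
Level 3: 8
Level 4: 4
Level 5: 2
Level 6: 1

The root is level 0 and the size-1 base case is level 6 (the tree spans levels 0 through 6, i.e. 7 levels counting the root), so the depth is the number of divisions: log_2(64) = 6

The recursion tree depth is log_2(64) = 6. At each level, the problem size is divided by 2, so it takes 6 divisions to reduce to a base case of size 1. The algorithm makes 2 recursive calls at each level.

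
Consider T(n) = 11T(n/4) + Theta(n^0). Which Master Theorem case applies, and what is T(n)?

Master Theorem for T(n) = 11T(n/4) + O(n^0):

a = 11, b = 4, c = 0
log_b(a) = log_4(11) = 1.7297

Case 1: c = 0 < log_4(11) = 1.7297
T(n) = O(n^(log_4 11))

For T(n) = 11T(n/4) + O(n^0): log_4(11) = 1.7297. This is Case 1 of the Master Theorem (c < log_b(a), work dominated by leaves), giving O(n^(log_4 11)).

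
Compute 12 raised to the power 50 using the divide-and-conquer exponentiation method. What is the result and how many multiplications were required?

Computing 12^50 by squaring (build up from 12^1; each line after the first costs one multiplication):

12^1 = 12
12^2 = (12^1)^2 = 12^2 = 144
12^3 = 12 * 12^2 = 12 * 144 = 1728
12^6 = (12^3)^2 = 1728^2 = 2985984
12^12 = (12^6)^2 = 2985984^2 = 8916100448256
12^24 = (12^12)^2 = 8916100448256^2 = 79496847203390844133441536
12^25 = 12 * 12^24 = 12 * 79496847203390844133441536 = 953962166440690129601298432
12^50 = (12^25)^2 = 953962166440690129601298432^2 = 910043815000214977332758527534256632492715260325658624

Result: 910043815000214977332758527534256632492715260325658624
Multiplications needed: 7 (7 lines after 12^1)

12^50 = 910043815000214977332758527534256632492715260325658624. Using exponentiation by squaring, this requires 7 multiplications. The key idea: if the exponent is even, square the half-power; if odd, multiply by the base once.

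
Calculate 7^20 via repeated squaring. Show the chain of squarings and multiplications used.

Computing 7^20 by squaring (build up from 7^1; each line after the first costs one multiplication):

7^1 = 7
7^2 = (7^1)^2 = 7^2 = 49
7^4 = (7^2)^2 = 49^2 = 2401
7^5 = 7 * 7^4 = 7 * 2401 = 16807
7^10 = (7^5)^2 = 16807^2 = 282475249
7^20 = (7^10)^2 = 282475249^2 = 79792266297612001

Result: 79792266297612001
Multiplications needed: 5 (5 lines after 7^1)

7^20 = 79792266297612001. Using exponentiation by squaring, this requires 5 multiplications. The key idea: if the exponent is even, square the half-power; if odd, multiply by the base once.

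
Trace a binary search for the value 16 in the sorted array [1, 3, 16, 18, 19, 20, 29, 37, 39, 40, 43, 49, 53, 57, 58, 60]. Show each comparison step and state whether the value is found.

Binary search for 16 in [1, 3, 16, 18, 19, 20, 29, 37, 39, 40, 43, 49, 53, 57, 58, 60]:

lo=0, hi=15, mid=7, arr[mid]=37 -> 37 > 16, search left half
lo=0, hi=6, mid=3, arr[mid]=18 -> 18 > 16, search left half
lo=0, hi=2, mid=1, arr[mid]=3 -> 3 < 16, search right half
lo=2, hi=2, mid=2, arr[mid]=16 -> Found target at index 2!

Binary search finds 16 at index 2 after 4 comparisons. The search repeatedly halves the search space by comparing with the middle element.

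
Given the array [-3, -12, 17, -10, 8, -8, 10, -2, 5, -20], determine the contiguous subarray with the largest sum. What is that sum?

Using Kadane's algorithm on [-3, -12, 17, -10, 8, -8, 10, -2, 5, -20]:

Scanning through the array:
Position 1 (value -12): max_ending_here = -12, max_so_far = -3
Position 2 (value 17): max_ending_here = 17, max_so_far = 17
Position 3 (value -10): max_ending_here = 7, max_so_far = 17
Position 4 (value 8): max_ending_here = 15, max_so_far = 17
Position 5 (value -8): max_ending_here = 7, max_so_far = 17
Position 6 (value 10): max_ending_here = 17, max_so_far = 17
Position 7 (value -2): max_ending_here = 15, max_so_far = 17
Position 8 (value 5): max_ending_here = 20, max_so_far = 20
Position 9 (value -20): max_ending_here = 0, max_so_far = 20

Maximum subarray: [17, -10, 8, -8, 10, -2, 5]
Maximum sum: 20

The maximum subarray is [17, -10, 8, -8, 10, -2, 5] with sum 20. This subarray runs from index 2 to index 8.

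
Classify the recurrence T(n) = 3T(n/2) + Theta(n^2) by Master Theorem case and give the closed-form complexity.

Master Theorem for T(n) = 3T(n/2) + O(n^2):

a = 3, b = 2, c = 2
log_b(a) = log_2(3) = 1.5850

Case 3: c = 2 > log_2(3) = 1.5850
T(n) = O(n^2) = O(n^2)

For T(n) = 3T(n/2) + O(n^2): log_2(3) = 1.5850. This is Case 3 of the Master Theorem (c > log_b(a), work dominated by root), giving O(n^2).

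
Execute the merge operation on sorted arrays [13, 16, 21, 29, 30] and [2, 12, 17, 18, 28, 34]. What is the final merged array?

Merging process:

Compare 13 vs 2: take 2 from right. Merged: [2]
Compare 13 vs 12: take 12 from right. Merged: [2, 12]
Compare 13 vs 17: take 13 from left. Merged: [2, 12, 13]
Compare 16 vs 17: take 16 from left. Merged: [2, 12, 13, 16]
Compare 21 vs 17: take 17 from right. Merged: [2, 12, 13, 16, 17]
Compare 21 vs 18: take 18 from right. Merged: [2, 12, 13, 16, 17, 18]
Compare 21 vs 28: take 21 from left. Merged: [2, 12, 13, 16, 17, 18, 21]
Compare 29 vs 28: take 28 from right. Merged: [2, 12, 13, 16, 17, 18, 21, 28]
Compare 29 vs 34: take 29 from left. Merged: [2, 12, 13, 16, 17, 18, 21, 28, 29]
Compare 30 vs 34: take 30 from left. Merged: [2, 12, 13, 16, 17, 18, 21, 28, 29, 30]
Append remaining from right: [34]. Merged: [2, 12, 13, 16, 17, 18, 21, 28, 29, 30, 34]

Final merged array: [2, 12, 13, 16, 17, 18, 21, 28, 29, 30, 34]
Total comparisons: 10

The merged array is [2, 12, 13, 16, 17, 18, 21, 28, 29, 30, 34], requiring 10 comparisons. The merge step runs in O(n) time where n is the total number of elements.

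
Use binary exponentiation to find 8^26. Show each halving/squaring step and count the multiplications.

Computing 8^26 by squaring (build up from 8^1; each line after the first costs one multiplication):

8^1 = 8
8^2 = (8^1)^2 = 8^2 = 64
8^3 = 8 * 8^2 = 8 * 64 = 512
8^6 = (8^3)^2 = 512^2 = 262144
8^12 = (8^6)^2 = 262144^2 = 68719476736
8^13 = 8 * 8^12 = 8 * 68719476736 = 549755813888
8^26 = (8^13)^2 = 549755813888^2 = 302231454903657293676544

Result: 302231454903657293676544
Multiplications needed: 6 (6 lines after 8^1)

8^26 = 302231454903657293676544. Using exponentiation by squaring, this requires 6 multiplications. The key idea: if the exponent is even, square the half-power; if odd, multiply by the base once.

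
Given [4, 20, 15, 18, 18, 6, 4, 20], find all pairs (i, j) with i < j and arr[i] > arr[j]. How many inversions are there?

Finding inversions in [4, 20, 15, 18, 18, 6, 4, 20]:

(1, 2): arr[1]=20 > arr[2]=15
(1, 3): arr[1]=20 > arr[3]=18
(1, 4): arr[1]=20 > arr[4]=18
(1, 5): arr[1]=20 > arr[5]=6
(1, 6): arr[1]=20 > arr[6]=4
(2, 5): arr[2]=15 > arr[5]=6
(2, 6): arr[2]=15 > arr[6]=4
(3, 5): arr[3]=18 > arr[5]=6
(3, 6): arr[3]=18 > arr[6]=4
(4, 5): arr[4]=18 > arr[5]=6
(4, 6): arr[4]=18 > arr[6]=4
(5, 6): arr[5]=6 > arr[6]=4

Total inversions: 12

The array has 12 inversion(s): (1,2), (1,3), (1,4), (1,5), (1,6), (2,5), (2,6), (3,5), (3,6), (4,5), (4,6), (5,6). Each pair (i,j) satisfies i < j and arr[i] > arr[j].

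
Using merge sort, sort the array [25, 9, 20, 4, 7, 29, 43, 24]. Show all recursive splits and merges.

Merge sort trace:

Split: [25, 9, 20, 4, 7, 29, 43, 24] -> [25, 9, 20, 4] and [7, 29, 43, 24]
  Split: [25, 9, 20, 4] -> [25, 9] and [20, 4]
    Split: [25, 9] -> [25] and [9]
    Merge: [25] + [9] -> [9, 25]
    Split: [20, 4] -> [20] and [4]
    Merge: [20] + [4] -> [4, 20]
  Merge: [9, 25] + [4, 20] -> [4, 9, 20, 25]
  Split: [7, 29, 43, 24] -> [7, 29] and [43, 24]
    Split: [7, 29] -> [7] and [29]
    Merge: [7] + [29] -> [7, 29]
    Split: [43, 24] -> [43] and [24]
    Merge: [43] + [24] -> [24, 43]
  Merge: [7, 29] + [24, 43] -> [7, 24, 29, 43]
Merge: [4, 9, 20, 25] + [7, 24, 29, 43] -> [4, 7, 9, 20, 24, 25, 29, 43]

Final sorted array: [4, 7, 9, 20, 24, 25, 29, 43]

The merge sort proceeds by recursively splitting the array and merging sorted halves.
After all merges, the sorted array is [4, 7, 9, 20, 24, 25, 29, 43].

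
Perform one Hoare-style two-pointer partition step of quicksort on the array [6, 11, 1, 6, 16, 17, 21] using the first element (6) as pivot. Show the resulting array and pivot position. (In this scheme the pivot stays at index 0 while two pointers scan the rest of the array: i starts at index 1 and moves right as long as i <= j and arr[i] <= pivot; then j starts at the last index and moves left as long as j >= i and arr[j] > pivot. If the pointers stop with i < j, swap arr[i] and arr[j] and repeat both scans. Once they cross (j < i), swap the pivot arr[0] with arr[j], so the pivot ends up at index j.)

Hoare-style two-pointer partition with pivot = 6:

Initial array: [6, 11, 1, 6, 16, 17, 21]

Pointers start at i = 1, j = 6.
i stops at index 1 (arr[1]=11 > 6), j stops at index 3 (arr[3]=6 <= 6): swap arr[1] and arr[3], array becomes [6, 6, 1, 11, 16, 17, 21]
i ends at 3, j ends at 2: the pointers have crossed (j < i), so scanning stops.

Swap pivot arr[0] with arr[2] to place pivot at position 2: [1, 6, 6, 11, 16, 17, 21]
Pivot position: 2

After partitioning with pivot 6, the array becomes [1, 6, 6, 11, 16, 17, 21]. The pivot is placed at index 2. All elements to the left of the pivot are <= 6, and all elements to the right are > 6.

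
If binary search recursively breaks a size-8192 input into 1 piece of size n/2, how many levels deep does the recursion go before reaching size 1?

For divide and conquer with division factor 2:

Problem sizes at each level:
Level 0: 8192
Level 1: 4096
Level 2: 2048
Level 3: 1024
Level 4: 512
Level 5: 256
Level 6: 128
Level 7: 64
Level 8: 32
Level 9: 16
Level 10: 8
Level 11: 4
Level 12: 2
Level 13: 1

The root is level 0 and the size-1 base case is level 13 (the tree spans levels 0 through 13, i.e. 14 levels counting the root), so the depth is the number of divisions: log_2(8192) = 13

The recursion tree depth is log_2(8192) = 13. At each level, the problem size is divided by 2, so it takes 13 divisions to reduce to a base case of size 1. The algorithm makes 1 recursive call at each level.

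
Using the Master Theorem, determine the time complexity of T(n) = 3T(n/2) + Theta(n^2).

Master Theorem for T(n) = 3T(n/2) + O(n^2):

a = 3, b = 2, c = 2
log_b(a) = log_2(3) = 1.5850

Case 3: c = 2 > log_2(3) = 1.5850
T(n) = O(n^2) = O(n^2)

For T(n) = 3T(n/2) + O(n^2): log_2(3) = 1.5850. This is Case 3 of the Master Theorem (c > log_b(a), work dominated by root), giving O(n^2).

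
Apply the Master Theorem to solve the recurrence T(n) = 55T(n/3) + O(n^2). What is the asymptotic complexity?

Master Theorem for T(n) = 55T(n/3) + O(n^2):

a = 55, b = 3, c = 2
log_b(a) = log_3(55) = 3.6476

Case 1: c = 2 < log_3(55) = 3.6476
T(n) = O(n^(log_3 55))

For T(n) = 55T(n/3) + O(n^2): log_3(55) = 3.6476. This is Case 1 of the Master Theorem (c < log_b(a), work dominated by leaves), giving O(n^(log_3 55)).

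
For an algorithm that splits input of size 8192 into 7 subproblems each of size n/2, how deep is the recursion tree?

For divide and conquer with division factor 2:

Problem sizes at each level:
Level 0: 8192
Level 1: 4096
Level 2: 2048
Level 3: 1024
Level 4: 512
Level 5: 256
Level 6: 128
Level 7: 64
Level 8: 32
Level 9: 16
Level 10: 8
Level 11: 4
Level 12: 2
Level 13: 1

The root is level 0 and the size-1 base case is level 13 (the tree spans levels 0 through 13, i.e. 14 levels counting the root), so the depth is the number of divisions: log_2(8192) = 13

The recursion tree depth is log_2(8192) = 13. At each level, the problem size is divided by 2, so it takes 13 divisions to reduce to a base case of size 1. The algorithm makes 7 recursive calls at each level.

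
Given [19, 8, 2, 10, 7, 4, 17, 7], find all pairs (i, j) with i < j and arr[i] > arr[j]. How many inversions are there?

Finding inversions in [19, 8, 2, 10, 7, 4, 17, 7]:

(0, 1): arr[0]=19 > arr[1]=8
(0, 2): arr[0]=19 > arr[2]=2
(0, 3): arr[0]=19 > arr[3]=10
(0, 4): arr[0]=19 > arr[4]=7
(0, 5): arr[0]=19 > arr[5]=4
(0, 6): arr[0]=19 > arr[6]=17
(0, 7): arr[0]=19 > arr[7]=7
(1, 2): arr[1]=8 > arr[2]=2
(1, 4): arr[1]=8 > arr[4]=7
(1, 5): arr[1]=8 > arr[5]=4
(1, 7): arr[1]=8 > arr[7]=7
(3, 4): arr[3]=10 > arr[4]=7
(3, 5): arr[3]=10 > arr[5]=4
(3, 7): arr[3]=10 > arr[7]=7
(4, 5): arr[4]=7 > arr[5]=4
(6, 7): arr[6]=17 > arr[7]=7

Total inversions: 16

The array has 16 inversion(s): (0,1), (0,2), (0,3), (0,4), (0,5), (0,6), (0,7), (1,2), (1,4), (1,5), (1,7), (3,4), (3,5), (3,7), (4,5), (6,7). Each pair (i,j) satisfies i < j and arr[i] > arr[j].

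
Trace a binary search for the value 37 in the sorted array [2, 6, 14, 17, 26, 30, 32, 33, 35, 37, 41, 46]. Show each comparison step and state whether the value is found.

Binary search for 37 in [2, 6, 14, 17, 26, 30, 32, 33, 35, 37, 41, 46]:

lo=0, hi=11, mid=5, arr[mid]=30 -> 30 < 37, search right half
lo=6, hi=11, mid=8, arr[mid]=35 -> 35 < 37, search right half
lo=9, hi=11, mid=10, arr[mid]=41 -> 41 > 37, search left half
lo=9, hi=9, mid=9, arr[mid]=37 -> Found target at index 9!

Binary search finds 37 at index 9 after 4 comparisons. The search repeatedly halves the search space by comparing with the middle element.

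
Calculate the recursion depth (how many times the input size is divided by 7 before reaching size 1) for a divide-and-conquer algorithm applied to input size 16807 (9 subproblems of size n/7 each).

For divide and conquer with division factor 7:

Problem sizes at each level:
Level 0: 16807
Level 1: 2401
Level 2: 343
Level 3: 49
Level 4: 7
Level 5: 1

The root is level 0 and the size-1 base case is level 5 (the tree spans levels 0 through 5, i.e. 6 levels counting the root), so the depth is the number of divisions: log_7(16807) = 5

The recursion tree depth is log_7(16807) = 5. At each level, the problem size is divided by 7, so it takes 5 divisions to reduce to a base case of size 1. The algorithm makes 9 recursive calls at each level.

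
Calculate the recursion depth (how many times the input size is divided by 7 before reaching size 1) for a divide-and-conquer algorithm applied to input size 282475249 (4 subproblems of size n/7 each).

For divide and conquer with division factor 7:

Problem sizes at each level:
Level 0: 282475249
Level 1: 40353607
Level 2: 5764801
Level 3: 823543
Level 4: 117649
Level 5: 16807
Level 6: 2401
Level 7: 343
Level 8: 49
Level 9: 7
Level 10: 1

The root is level 0 and the size-1 base case is level 10 (the tree spans levels 0 through 10, i.e. 11 levels counting the root), so the depth is the number of divisions: log_7(282475249) = 10

The recursion tree depth is log_7(282475249) = 10. At each level, the problem size is divided by 7, so it takes 10 divisions to reduce to a base case of size 1. The algorithm makes 4 recursive calls at each level.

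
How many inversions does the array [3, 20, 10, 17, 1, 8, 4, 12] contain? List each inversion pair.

Finding inversions in [3, 20, 10, 17, 1, 8, 4, 12]:

(0, 4): arr[0]=3 > arr[4]=1
(1, 2): arr[1]=20 > arr[2]=10
(1, 3): arr[1]=20 > arr[3]=17
(1, 4): arr[1]=20 > arr[4]=1
(1, 5): arr[1]=20 > arr[5]=8
(1, 6): arr[1]=20 > arr[6]=4
(1, 7): arr[1]=20 > arr[7]=12
(2, 4): arr[2]=10 > arr[4]=1
(2, 5): arr[2]=10 > arr[5]=8
(2, 6): arr[2]=10 > arr[6]=4
(3, 4): arr[3]=17 > arr[4]=1
(3, 5): arr[3]=17 > arr[5]=8
(3, 6): arr[3]=17 > arr[6]=4
(3, 7): arr[3]=17 > arr[7]=12
(5, 6): arr[5]=8 > arr[6]=4

Total inversions: 15

The array has 15 inversion(s): (0,4), (1,2), (1,3), (1,4), (1,5), (1,6), (1,7), (2,4), (2,5), (2,6), (3,4), (3,5), (3,6), (3,7), (5,6). Each pair (i,j) satisfies i < j and arr[i] > arr[j].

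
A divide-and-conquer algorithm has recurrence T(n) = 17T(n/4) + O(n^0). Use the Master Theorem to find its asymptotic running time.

Master Theorem for T(n) = 17T(n/4) + O(n^0):

a = 17, b = 4, c = 0
log_b(a) = log_4(17) = 2.0437

Case 1: c = 0 < log_4(17) = 2.0437
T(n) = O(n^(log_4 17))

For T(n) = 17T(n/4) + O(n^0): log_4(17) = 2.0437. This is Case 1 of the Master Theorem (c < log_b(a), work dominated by leaves), giving O(n^(log_4 17)).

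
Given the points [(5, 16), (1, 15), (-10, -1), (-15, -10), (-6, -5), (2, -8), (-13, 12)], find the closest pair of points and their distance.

Computing all pairwise distances among 7 points:

d((5, 16), (1, 15)) = 4.1231 <-- minimum
d((5, 16), (-10, -1)) = 22.6716
d((5, 16), (-15, -10)) = 32.8024
d((5, 16), (-6, -5)) = 23.7065
d((5, 16), (2, -8)) = 24.1868
d((5, 16), (-13, 12)) = 18.4391
d((1, 15), (-10, -1)) = 19.4165
d((1, 15), (-15, -10)) = 29.6816
d((1, 15), (-6, -5)) = 21.1896
d((1, 15), (2, -8)) = 23.0217
d((1, 15), (-13, 12)) = 14.3178
d((-10, -1), (-15, -10)) = 10.2956
d((-10, -1), (-6, -5)) = 5.6569
d((-10, -1), (2, -8)) = 13.8924
d((-10, -1), (-13, 12)) = 13.3417
d((-15, -10), (-6, -5)) = 10.2956
d((-15, -10), (2, -8)) = 17.1172
d((-15, -10), (-13, 12)) = 22.0907
d((-6, -5), (2, -8)) = 8.544
d((-6, -5), (-13, 12)) = 18.3848
d((2, -8), (-13, 12)) = 25.0

Closest pair: (5, 16) and (1, 15) with distance 4.1231

The closest pair is (5, 16) and (1, 15) with Euclidean distance 4.1231. For 7 points, brute-force pairwise comparison is shown above. For large n, the divide-and-conquer algorithm (sort by x, recurse on halves, check the dividing strip) achieves O(n log n).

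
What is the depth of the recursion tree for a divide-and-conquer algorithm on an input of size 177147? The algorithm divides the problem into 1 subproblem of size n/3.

For divide and conquer with division factor 3:

Problem sizes at each level:
Level 0: 177147
Level 1: 59049
Level 2: 19683
Level 3: 6561
Level 4: 2187
Level 5: 729
Level 6: 243
Level 7: 81
Level 8: 27
Level 9: 9
Level 10: 3
Level 11: 1

The root is level 0 and the size-1 base case is level 11 (the tree spans levels 0 through 11, i.e. 12 levels counting the root), so the depth is the number of divisions: log_3(177147) = 11

The recursion tree depth is log_3(177147) = 11. At each level, the problem size is divided by 3, so it takes 11 divisions to reduce to a base case of size 1. The algorithm makes 1 recursive call at each level.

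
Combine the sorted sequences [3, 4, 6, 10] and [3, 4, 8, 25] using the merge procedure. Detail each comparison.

Merging process:

Compare 3 vs 3: take 3 from left. Merged: [3]
Compare 4 vs 3: take 3 from right. Merged: [3, 3]
Compare 4 vs 4: take 4 from left. Merged: [3, 3, 4]
Compare 6 vs 4: take 4 from right. Merged: [3, 3, 4, 4]
Compare 6 vs 8: take 6 from left. Merged: [3, 3, 4, 4, 6]
Compare 10 vs 8: take 8 from right. Merged: [3, 3, 4, 4, 6, 8]
Compare 10 vs 25: take 10 from left. Merged: [3, 3, 4, 4, 6, 8, 10]
Append remaining from right: [25]. Merged: [3, 3, 4, 4, 6, 8, 10, 25]

Final merged array: [3, 3, 4, 4, 6, 8, 10, 25]
Total comparisons: 7

The merged array is [3, 3, 4, 4, 6, 8, 10, 25], requiring 7 comparisons. The merge step runs in O(n) time where n is the total number of elements.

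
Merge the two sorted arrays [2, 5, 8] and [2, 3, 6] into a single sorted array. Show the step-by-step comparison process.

Merging process:

Compare 2 vs 2: take 2 from left. Merged: [2]
Compare 5 vs 2: take 2 from right. Merged: [2, 2]
Compare 5 vs 3: take 3 from right. Merged: [2, 2, 3]
Compare 5 vs 6: take 5 from left. Merged: [2, 2, 3, 5]
Compare 8 vs 6: take 6 from right. Merged: [2, 2, 3, 5, 6]
Append remaining from left: [8]. Merged: [2, 2, 3, 5, 6, 8]

Final merged array: [2, 2, 3, 5, 6, 8]
Total comparisons: 5

The merged array is [2, 2, 3, 5, 6, 8], requiring 5 comparisons. The merge step runs in O(n) time where n is the total number of elements.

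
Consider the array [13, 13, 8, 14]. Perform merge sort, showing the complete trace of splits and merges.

Merge sort trace:

Split: [13, 13, 8, 14] -> [13, 13] and [8, 14]
  Split: [13, 13] -> [13] and [13]
  Merge: [13] + [13] -> [13, 13]
  Split: [8, 14] -> [8] and [14]
  Merge: [8] + [14] -> [8, 14]
Merge: [13, 13] + [8, 14] -> [8, 13, 13, 14]

Final sorted array: [8, 13, 13, 14]

The merge sort proceeds by recursively splitting the array and merging sorted halves.
After all merges, the sorted array is [8, 13, 13, 14].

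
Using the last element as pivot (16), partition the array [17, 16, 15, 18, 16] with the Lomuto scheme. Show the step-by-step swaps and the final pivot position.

Lomuto partition with pivot = 16:

Initial array: [17, 16, 15, 18, 16]

arr[0]=17 > 16: no swap
arr[1]=16 <= 16: swap with position 0, array becomes [16, 17, 15, 18, 16]
arr[2]=15 <= 16: swap with position 1, array becomes [16, 15, 17, 18, 16]
arr[3]=18 > 16: no swap

Place pivot at position 2: [16, 15, 16, 18, 17]
Pivot position: 2

After partitioning with pivot 16, the array becomes [16, 15, 16, 18, 17]. The pivot is placed at index 2. All elements to the left of the pivot are <= 16, and all elements to the right are > 16.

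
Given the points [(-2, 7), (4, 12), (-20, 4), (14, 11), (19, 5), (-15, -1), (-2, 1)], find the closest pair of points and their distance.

Computing all pairwise distances among 7 points:

d((-2, 7), (4, 12)) = 7.8102
d((-2, 7), (-20, 4)) = 18.2483
d((-2, 7), (14, 11)) = 16.4924
d((-2, 7), (19, 5)) = 21.095
d((-2, 7), (-15, -1)) = 15.2643
d((-2, 7), (-2, 1)) = 6.0 <-- minimum
d((4, 12), (-20, 4)) = 25.2982
d((4, 12), (14, 11)) = 10.0499
d((4, 12), (19, 5)) = 16.5529
d((4, 12), (-15, -1)) = 23.0217
d((4, 12), (-2, 1)) = 12.53
d((-20, 4), (14, 11)) = 34.7131
d((-20, 4), (19, 5)) = 39.0128
d((-20, 4), (-15, -1)) = 7.0711
d((-20, 4), (-2, 1)) = 18.2483
d((14, 11), (19, 5)) = 7.8102
d((14, 11), (-15, -1)) = 31.3847
d((14, 11), (-2, 1)) = 18.868
d((19, 5), (-15, -1)) = 34.5254
d((19, 5), (-2, 1)) = 21.3776
d((-15, -1), (-2, 1)) = 13.1529

Closest pair: (-2, 7) and (-2, 1) with distance 6.0

The closest pair is (-2, 7) and (-2, 1) with Euclidean distance 6.0. For 7 points, brute-force pairwise comparison is shown above. For large n, the divide-and-conquer algorithm (sort by x, recurse on halves, check the dividing strip) achieves O(n log n).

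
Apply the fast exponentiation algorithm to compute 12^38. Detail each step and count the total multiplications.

Computing 12^38 by squaring (build up from 12^1; each line after the first costs one multiplication):

12^1 = 12
12^2 = (12^1)^2 = 12^2 = 144
12^4 = (12^2)^2 = 144^2 = 20736
12^8 = (12^4)^2 = 20736^2 = 429981696
12^9 = 12 * 12^8 = 12 * 429981696 = 5159780352
12^18 = (12^9)^2 = 5159780352^2 = 26623333280885243904
12^19 = 12 * 12^18 = 12 * 26623333280885243904 = 319479999370622926848
12^38 = (12^19)^2 = 319479999370622926848^2 = 102067469997853225734913580209377959215104

Result: 102067469997853225734913580209377959215104
Multiplications needed: 7 (7 lines after 12^1)

12^38 = 102067469997853225734913580209377959215104. Using exponentiation by squaring, this requires 7 multiplications. The key idea: if the exponent is even, square the half-power; if odd, multiply by the base once.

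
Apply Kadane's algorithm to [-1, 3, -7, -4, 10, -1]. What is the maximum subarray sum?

Using Kadane's algorithm on [-1, 3, -7, -4, 10, -1]:

Scanning through the array:
Position 1 (value 3): max_ending_here = 3, max_so_far = 3
Position 2 (value -7): max_ending_here = -4, max_so_far = 3
Position 3 (value -4): max_ending_here = -4, max_so_far = 3
Position 4 (value 10): max_ending_here = 10, max_so_far = 10
Position 5 (value -1): max_ending_here = 9, max_so_far = 10

Maximum subarray: [10]
Maximum sum: 10

The maximum subarray is [10] with sum 10. This subarray runs from index 4 to index 4.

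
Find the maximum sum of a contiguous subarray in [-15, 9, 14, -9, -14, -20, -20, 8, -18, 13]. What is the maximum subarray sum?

Using Kadane's algorithm on [-15, 9, 14, -9, -14, -20, -20, 8, -18, 13]:

Scanning through the array:
Position 1 (value 9): max_ending_here = 9, max_so_far = 9
Position 2 (value 14): max_ending_here = 23, max_so_far = 23
Position 3 (value -9): max_ending_here = 14, max_so_far = 23
Position 4 (value -14): max_ending_here = 0, max_so_far = 23
Position 5 (value -20): max_ending_here = -20, max_so_far = 23
Position 6 (value -20): max_ending_here = -20, max_so_far = 23
Position 7 (value 8): max_ending_here = 8, max_so_far = 23
Position 8 (value -18): max_ending_here = -10, max_so_far = 23
Position 9 (value 13): max_ending_here = 13, max_so_far = 23

Maximum subarray: [9, 14]
Maximum sum: 23

The maximum subarray is [9, 14] with sum 23. This subarray runs from index 1 to index 2.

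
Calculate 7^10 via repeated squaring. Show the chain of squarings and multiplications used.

Computing 7^10 by squaring (build up from 7^1; each line after the first costs one multiplication):

7^1 = 7
7^2 = (7^1)^2 = 7^2 = 49
7^4 = (7^2)^2 = 49^2 = 2401
7^5 = 7 * 7^4 = 7 * 2401 = 16807
7^10 = (7^5)^2 = 16807^2 = 282475249

Result: 282475249
Multiplications needed: 4 (4 lines after 7^1)

7^10 = 282475249. Using exponentiation by squaring, this requires 4 multiplications. The key idea: if the exponent is even, square the half-power; if odd, multiply by the base once.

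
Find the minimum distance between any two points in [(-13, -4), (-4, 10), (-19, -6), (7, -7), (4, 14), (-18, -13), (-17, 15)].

Computing all pairwise distances among 7 points:

d((-13, -4), (-4, 10)) = 16.6433
d((-13, -4), (-19, -6)) = 6.3246 <-- minimum
d((-13, -4), (7, -7)) = 20.2237
d((-13, -4), (4, 14)) = 24.7588
d((-13, -4), (-18, -13)) = 10.2956
d((-13, -4), (-17, 15)) = 19.4165
d((-4, 10), (-19, -6)) = 21.9317
d((-4, 10), (7, -7)) = 20.2485
d((-4, 10), (4, 14)) = 8.9443
d((-4, 10), (-18, -13)) = 26.9258
d((-4, 10), (-17, 15)) = 13.9284
d((-19, -6), (7, -7)) = 26.0192
d((-19, -6), (4, 14)) = 30.4795
d((-19, -6), (-18, -13)) = 7.0711
d((-19, -6), (-17, 15)) = 21.095
d((7, -7), (4, 14)) = 21.2132
d((7, -7), (-18, -13)) = 25.7099
d((7, -7), (-17, 15)) = 32.5576
d((4, 14), (-18, -13)) = 34.8281
d((4, 14), (-17, 15)) = 21.0238
d((-18, -13), (-17, 15)) = 28.0179

Closest pair: (-13, -4) and (-19, -6) with distance 6.3246

The closest pair is (-13, -4) and (-19, -6) with Euclidean distance 6.3246. For 7 points, brute-force pairwise comparison is shown above. For large n, the divide-and-conquer algorithm (sort by x, recurse on halves, check the dividing strip) achieves O(n log n).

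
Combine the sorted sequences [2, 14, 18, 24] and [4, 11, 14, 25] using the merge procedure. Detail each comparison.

Merging process:

Compare 2 vs 4: take 2 from left. Merged: [2]
Compare 14 vs 4: take 4 from right. Merged: [2, 4]
Compare 14 vs 11: take 11 from right. Merged: [2, 4, 11]
Compare 14 vs 14: take 14 from left. Merged: [2, 4, 11, 14]
Compare 18 vs 14: take 14 from right. Merged: [2, 4, 11, 14, 14]
Compare 18 vs 25: take 18 from left. Merged: [2, 4, 11, 14, 14, 18]
Compare 24 vs 25: take 24 from left. Merged: [2, 4, 11, 14, 14, 18, 24]
Append remaining from right: [25]. Merged: [2, 4, 11, 14, 14, 18, 24, 25]

Final merged array: [2, 4, 11, 14, 14, 18, 24, 25]
Total comparisons: 7

The merged array is [2, 4, 11, 14, 14, 18, 24, 25], requiring 7 comparisons. The merge step runs in O(n) time where n is the total number of elements.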